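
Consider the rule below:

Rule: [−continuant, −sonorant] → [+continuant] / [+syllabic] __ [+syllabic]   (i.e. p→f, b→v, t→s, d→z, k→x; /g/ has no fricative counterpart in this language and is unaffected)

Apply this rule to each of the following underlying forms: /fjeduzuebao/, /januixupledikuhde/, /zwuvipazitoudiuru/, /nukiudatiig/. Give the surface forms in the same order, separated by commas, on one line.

/fjeduzuebao/: /d/ is a stop between vowels /e/ and /u/, so it spirantizes to the fricative [z]. /b/ is a stop between vowels /e/ and /a/, so it spirantizes to the fricative [v]. → [fjezuzuevao].
/januixupledikuhde/: /d/ is a stop between vowels /e/ and /i/, so it spirantizes to the fricative [z]. /k/ is a stop between vowels /i/ and /u/, so it spirantizes to the fricative [x]. → [januixuplezixuhde].
/zwuvipazitoudiuru/: /p/ is a stop between vowels /i/ and /a/, so it spirantizes to the fricative [f]. /t/ is a stop between vowels /i/ and /o/, so it spirantizes to the fricative [s]. /d/ is a stop between vowels /u/ and /i/, so it spirantizes to the fricative [z]. → [zwuvifazisouziuru].
/nukiudatiig/: /k/ is a stop between vowels /u/ and /i/, so it spirantizes to the fricative [x]. /d/ is a stop between vowels /u/ and /a/, so it spirantizes to the fricative [z]. /t/ is a stop between vowels /a/ and /i/, so it spirantizes to the fricative [s]. → [nuxiuzasiig].

fjezuzuevao, januixuplezixuhde, zwuvifazisouziuru, nuxiuzasiig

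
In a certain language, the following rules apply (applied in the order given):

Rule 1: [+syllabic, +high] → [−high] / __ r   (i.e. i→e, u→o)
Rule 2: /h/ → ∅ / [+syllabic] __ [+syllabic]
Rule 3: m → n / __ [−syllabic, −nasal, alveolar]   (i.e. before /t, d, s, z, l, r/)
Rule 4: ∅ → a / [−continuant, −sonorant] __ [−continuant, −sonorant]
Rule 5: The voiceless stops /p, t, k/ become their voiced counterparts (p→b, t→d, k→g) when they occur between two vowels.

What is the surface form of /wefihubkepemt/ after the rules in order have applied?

wefiubagebent

Rule 1 (pre-rhotic lowering): no segment meets the environment; /wefihubkepemt/ is unchanged.
Rule 2 (intervocalic h-deletion): /h/ occurs between vowels /i/ and /u/, so it deletes. /wefihubkepemt/ → wefiubkepemt.
Rule 3 (nasal place assimilation): /m/ precedes the alveolar consonant /t/, so it assimilates in place to [n]. /wefiubkepemt/ → wefiubkepent.
Rule 4 (stop-cluster a-epenthesis): /b/ and /k/ form a stop–stop cluster, so [a] is inserted between them. /wefiubkepent/ → wefiubakepent.
Rule 5 (intervocalic voicing): /k/ is a voiceless stop between vowels /a/ and /e/, so it voices to [g]. /p/ is a voiceless stop between vowels /e/ and /e/, so it voices to [b]. /wefiubakepent/ → wefiubagebent.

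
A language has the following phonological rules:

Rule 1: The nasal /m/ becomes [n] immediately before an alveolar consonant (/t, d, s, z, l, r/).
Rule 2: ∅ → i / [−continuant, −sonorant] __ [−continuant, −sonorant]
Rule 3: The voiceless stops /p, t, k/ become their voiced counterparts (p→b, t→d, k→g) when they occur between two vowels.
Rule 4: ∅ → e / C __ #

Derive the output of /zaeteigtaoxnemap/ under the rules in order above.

zaedeigidaoxnemape

Rule 1 (nasal place assimilation): no segment meets the environment; /zaeteigtaoxnemap/ is unchanged.
Rule 2 (stop-cluster i-epenthesis): /g/ and /t/ form a stop–stop cluster, so [i] is inserted between them. /zaeteigtaoxnemap/ → zaeteigitaoxnemap.
Rule 3 (intervocalic voicing): /t/ is a voiceless stop between vowels /e/ and /e/, so it voices to [d]. /t/ is a voiceless stop between vowels /i/ and /a/, so it voices to [d]. /zaeteigitaoxnemap/ → zaedeigidaoxnemap.
Rule 4 (final e-epenthesis): the form ends in the consonant /p/, so [e] is inserted word-finally. /zaedeigidaoxnemap/ → zaedeigidaoxnemape.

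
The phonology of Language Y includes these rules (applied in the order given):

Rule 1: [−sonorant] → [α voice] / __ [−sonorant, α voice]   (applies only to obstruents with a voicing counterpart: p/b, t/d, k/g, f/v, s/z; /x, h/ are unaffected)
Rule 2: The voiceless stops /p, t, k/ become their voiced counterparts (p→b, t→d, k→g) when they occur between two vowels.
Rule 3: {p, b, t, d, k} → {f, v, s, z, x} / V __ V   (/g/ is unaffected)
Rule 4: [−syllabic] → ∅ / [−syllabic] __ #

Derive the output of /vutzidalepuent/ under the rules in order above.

vudzizalevuen

Rule 1 (regressive voicing assimilation): /t/ precedes the voiced obstruent /z/, so it voices to [d] by assimilation. /vutzidalepuent/ → vudzidalepuent.
Rule 2 (intervocalic voicing): /p/ is a voiceless stop between vowels /e/ and /u/, so it voices to [b]. /vudzidalepuent/ → vudzidalebuent.
Rule 3 (intervocalic spirantization): /d/ is a stop between vowels /i/ and /a/, so it spirantizes to the fricative [z]. /b/ is a stop between vowels /e/ and /u/, so it spirantizes to the fricative [v]. /vudzidalebuent/ → vudzizalevuent.
Rule 4 (final cluster simplification): /t/ is the second consonant of a word-final cluster /nt/, so it deletes. /vudzizalevuent/ → vudzizalevuen.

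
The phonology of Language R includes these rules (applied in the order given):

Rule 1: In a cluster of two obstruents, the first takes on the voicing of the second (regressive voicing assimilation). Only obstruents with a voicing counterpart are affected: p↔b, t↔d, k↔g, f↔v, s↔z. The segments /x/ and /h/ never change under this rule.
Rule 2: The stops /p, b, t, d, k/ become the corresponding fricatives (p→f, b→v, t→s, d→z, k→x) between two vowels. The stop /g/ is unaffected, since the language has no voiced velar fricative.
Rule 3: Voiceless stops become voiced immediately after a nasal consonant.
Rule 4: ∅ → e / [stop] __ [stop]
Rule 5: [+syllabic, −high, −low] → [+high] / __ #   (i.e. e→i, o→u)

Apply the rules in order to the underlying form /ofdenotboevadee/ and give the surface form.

ovdenodeboevazei

Rule 1 (regressive voicing assimilation): /f/ precedes the voiced obstruent /d/, so it voices to [v] by assimilation. /t/ precedes the voiced obstruent /b/, so it voices to [d] by assimilation. /ofdenotboevadee/ → ovdenodboevadee.
Rule 2 (intervocalic spirantization): /d/ is a stop between vowels /a/ and /e/, so it spirantizes to the fricative [z]. /ovdenodboevadee/ → ovdenodboevazee.
Rule 3 (post-nasal voicing): no segment meets the environment; /ovdenodboevazee/ is unchanged.
Rule 4 (stop-cluster e-epenthesis): /d/ and /b/ form a stop–stop cluster, so [e] is inserted between them. /ovdenodboevazee/ → ovdenodeboevazee.
Rule 5 (final vowel raising): /e/ is a mid vowel in word-final position, so it raises to [i]. /ovdenodeboevazee/ → ovdenodeboevazei.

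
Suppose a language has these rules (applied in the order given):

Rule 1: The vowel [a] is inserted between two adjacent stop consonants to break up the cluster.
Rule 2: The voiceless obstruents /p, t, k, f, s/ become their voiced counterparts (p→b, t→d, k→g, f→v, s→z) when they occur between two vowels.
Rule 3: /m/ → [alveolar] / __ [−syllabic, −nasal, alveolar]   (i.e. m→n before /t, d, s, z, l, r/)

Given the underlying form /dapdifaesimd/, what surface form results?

dabadivaezind

Rule 1 (stop-cluster a-epenthesis): /p/ and /d/ form a stop–stop cluster, so [a] is inserted between them. /dapdifaesimd/ → dapadifaesimd.
Rule 2 (intervocalic voicing): /p/ is a voiceless obstruent between vowels /a/ and /a/, so it voices to [b]. /f/ is a voiceless obstruent between vowels /i/ and /a/, so it voices to [v]. /s/ is a voiceless obstruent between vowels /e/ and /i/, so it voices to [z]. /dapadifaesimd/ → dabadivaezimd.
Rule 3 (nasal place assimilation): /m/ precedes the alveolar consonant /d/, so it assimilates in place to [n]. /dabadivaezimd/ → dabadivaezind.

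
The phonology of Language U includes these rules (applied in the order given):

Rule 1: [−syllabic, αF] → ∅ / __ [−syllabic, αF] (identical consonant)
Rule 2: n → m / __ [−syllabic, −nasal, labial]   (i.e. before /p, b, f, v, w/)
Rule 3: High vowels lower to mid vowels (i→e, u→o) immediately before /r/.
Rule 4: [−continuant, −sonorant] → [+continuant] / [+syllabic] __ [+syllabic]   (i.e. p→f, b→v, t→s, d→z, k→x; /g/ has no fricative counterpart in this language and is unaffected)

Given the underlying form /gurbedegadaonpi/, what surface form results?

Rule 1 (degemination): no segment meets the environment; /gurbedegadaonpi/ is unchanged.
Rule 2 (nasal place assimilation): /n/ precedes the labial consonant /p/, so it assimilates in place to [m]. /gurbedegadaonpi/ → gurbedegadaompi.
Rule 3 (pre-rhotic lowering): /u/ is a high vowel immediately before /r/, so it lowers to [o]. /gurbedegadaompi/ → gorbedegadaompi.
Rule 4 (intervocalic spirantization): /d/ is a stop between vowels /e/ and /e/, so it spirantizes to the fricative [z]. /d/ is a stop between vowels /a/ and /a/, so it spirantizes to the fricative [z]. /gorbedegadaompi/ → gorbezegazaompi.

gorbezegazaompi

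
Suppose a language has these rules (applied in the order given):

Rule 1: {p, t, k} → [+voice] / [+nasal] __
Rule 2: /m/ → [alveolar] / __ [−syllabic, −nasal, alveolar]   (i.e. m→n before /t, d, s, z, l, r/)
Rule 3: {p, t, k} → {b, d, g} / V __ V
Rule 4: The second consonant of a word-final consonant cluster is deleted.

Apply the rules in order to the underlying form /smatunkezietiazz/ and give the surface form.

Rule 1 (post-nasal voicing): /k/ is a voiceless stop immediately after the nasal /n/, so it voices to [g]. /smatunkezietiazz/ → smatungezietiazz.
Rule 2 (nasal place assimilation): no segment meets the environment; /smatungezietiazz/ is unchanged.
Rule 3 (intervocalic voicing): /t/ is a voiceless stop between vowels /a/ and /u/, so it voices to [d]. /t/ is a voiceless stop between vowels /e/ and /i/, so it voices to [d]. /smatungezietiazz/ → smadungeziediazz.
Rule 4 (final cluster simplification): /z/ is the second consonant of a word-final cluster /zz/, so it deletes. /smadungeziediazz/ → smadungeziediaz.

smadungeziediaz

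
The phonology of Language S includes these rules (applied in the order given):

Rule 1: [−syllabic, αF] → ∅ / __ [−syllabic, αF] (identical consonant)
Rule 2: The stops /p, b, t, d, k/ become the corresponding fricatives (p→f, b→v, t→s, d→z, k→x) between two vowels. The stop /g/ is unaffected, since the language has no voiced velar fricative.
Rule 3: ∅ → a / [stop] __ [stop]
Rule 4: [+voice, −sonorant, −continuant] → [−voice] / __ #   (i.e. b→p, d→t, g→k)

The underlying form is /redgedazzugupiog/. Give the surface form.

redagezazugufiok

Rule 1 (degemination): /zz/ is a geminate; the first /z/ deletes. /redgedazzugupiog/ → redgedazugupiog.
Rule 2 (intervocalic spirantization): /d/ is a stop between vowels /e/ and /a/, so it spirantizes to the fricative [z]. /p/ is a stop between vowels /u/ and /i/, so it spirantizes to the fricative [f]. /redgedazugupiog/ → redgezazugufiog.
Rule 3 (stop-cluster a-epenthesis): /d/ and /g/ form a stop–stop cluster, so [a] is inserted between them. /redgezazugufiog/ → redagezazugufiog.
Rule 4 (final devoicing): /g/ is a voiced stop in word-final position, so it devoices to [k]. /redagezazugufiog/ → redagezazugufiok.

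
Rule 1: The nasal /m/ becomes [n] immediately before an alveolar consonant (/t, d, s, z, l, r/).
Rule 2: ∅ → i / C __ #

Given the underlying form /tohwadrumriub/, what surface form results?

Rule 1 (nasal place assimilation): /m/ precedes the alveolar consonant /r/, so it assimilates in place to [n]. /tohwadrumriub/ → tohwadrunriub.
Rule 2 (final i-epenthesis): the form ends in the consonant /b/, so [i] is inserted word-finally. /tohwadrunriub/ → tohwadrunriubi.

tohwadrunriubi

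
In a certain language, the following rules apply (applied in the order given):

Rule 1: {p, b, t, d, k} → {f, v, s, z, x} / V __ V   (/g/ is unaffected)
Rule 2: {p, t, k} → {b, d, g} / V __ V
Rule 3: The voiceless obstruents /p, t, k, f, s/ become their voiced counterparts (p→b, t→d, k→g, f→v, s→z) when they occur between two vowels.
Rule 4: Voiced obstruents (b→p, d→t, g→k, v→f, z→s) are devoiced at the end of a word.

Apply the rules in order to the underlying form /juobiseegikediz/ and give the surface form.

Rule 1 (intervocalic spirantization): /b/ is a stop between vowels /o/ and /i/, so it spirantizes to the fricative [v]. /k/ is a stop between vowels /i/ and /e/, so it spirantizes to the fricative [x]. /d/ is a stop between vowels /e/ and /i/, so it spirantizes to the fricative [z]. /juobiseegikediz/ → juoviseegixeziz.
Rule 2 (intervocalic voicing): no segment meets the environment; /juoviseegixeziz/ is unchanged.
Rule 3 (intervocalic voicing): /s/ is a voiceless obstruent between vowels /i/ and /e/, so it voices to [z]. /juoviseegixeziz/ → juovizeegixeziz.
Rule 4 (final devoicing): /z/ is a voiced obstruent in word-final position, so it devoices to [s]. /juovizeegixeziz/ → juovizeegixezis.

juovizeegixezis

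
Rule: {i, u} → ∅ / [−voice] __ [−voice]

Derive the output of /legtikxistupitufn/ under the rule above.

/i/ is a high vowel flanked by voiceless consonants /t/ and /k/, so it deletes.
/i/ is a high vowel flanked by voiceless consonants /x/ and /s/, so it deletes.
/u/ is a high vowel flanked by voiceless consonants /t/ and /p/, so it deletes.
/i/ is a high vowel flanked by voiceless consonants /p/ and /t/, so it deletes.
/u/ is a high vowel flanked by voiceless consonants /t/ and /f/, so it deletes.
Surface form: [legtkxstptfn].

legtkxstptfn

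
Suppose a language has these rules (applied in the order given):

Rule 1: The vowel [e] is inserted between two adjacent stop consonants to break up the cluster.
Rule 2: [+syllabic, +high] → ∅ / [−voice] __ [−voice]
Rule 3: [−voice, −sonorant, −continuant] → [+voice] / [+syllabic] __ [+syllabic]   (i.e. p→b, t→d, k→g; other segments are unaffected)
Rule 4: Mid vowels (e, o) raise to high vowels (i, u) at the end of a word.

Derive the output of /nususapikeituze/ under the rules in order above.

nussapkeiduzi

Rule 1 (stop-cluster e-epenthesis): no segment meets the environment; /nususapikeituze/ is unchanged.
Rule 2 (high vowel syncope): /u/ is a high vowel flanked by voiceless consonants /s/ and /s/, so it deletes. /i/ is a high vowel flanked by voiceless consonants /p/ and /k/, so it deletes. /nususapikeituze/ → nussapkeituze.
Rule 3 (intervocalic voicing): /t/ is a voiceless stop between vowels /i/ and /u/, so it voices to [d]. /nussapkeituze/ → nussapkeiduze.
Rule 4 (final vowel raising): /e/ is a mid vowel in word-final position, so it raises to [i]. /nussapkeiduze/ → nussapkeiduzi.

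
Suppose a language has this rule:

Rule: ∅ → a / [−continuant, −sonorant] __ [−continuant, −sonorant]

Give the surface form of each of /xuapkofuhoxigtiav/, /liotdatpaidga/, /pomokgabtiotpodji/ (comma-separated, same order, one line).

xuapakofuhoxigatiav, liotadatapaidaga, pomokagabatiotapodji

/xuapkofuhoxigtiav/: /p/ and /k/ form a stop–stop cluster, so [a] is inserted between them. /g/ and /t/ form a stop–stop cluster, so [a] is inserted between them. → [xuapakofuhoxigatiav].
/liotdatpaidga/: /t/ and /d/ form a stop–stop cluster, so [a] is inserted between them. /t/ and /p/ form a stop–stop cluster, so [a] is inserted between them. /d/ and /g/ form a stop–stop cluster, so [a] is inserted between them. → [liotadatapaidaga].
/pomokgabtiotpodji/: /k/ and /g/ form a stop–stop cluster, so [a] is inserted between them. /b/ and /t/ form a stop–stop cluster, so [a] is inserted between them. /t/ and /p/ form a stop–stop cluster, so [a] is inserted between them. → [pomokagabatiotapodji].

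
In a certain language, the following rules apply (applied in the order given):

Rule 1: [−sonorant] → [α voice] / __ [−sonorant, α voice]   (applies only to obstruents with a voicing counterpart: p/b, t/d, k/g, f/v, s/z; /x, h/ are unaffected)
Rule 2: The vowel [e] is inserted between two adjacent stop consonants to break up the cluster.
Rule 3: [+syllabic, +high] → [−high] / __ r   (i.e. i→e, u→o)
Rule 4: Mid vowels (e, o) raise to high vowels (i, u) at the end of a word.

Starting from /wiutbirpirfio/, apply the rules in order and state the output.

Rule 1 (regressive voicing assimilation): /t/ precedes the voiced obstruent /b/, so it voices to [d] by assimilation. /wiutbirpirfio/ → wiudbirpirfio.
Rule 2 (stop-cluster e-epenthesis): /d/ and /b/ form a stop–stop cluster, so [e] is inserted between them. /wiudbirpirfio/ → wiudebirpirfio.
Rule 3 (pre-rhotic lowering): /i/ is a high vowel immediately before /r/, so it lowers to [e]. /i/ is a high vowel immediately before /r/, so it lowers to [e]. /wiudebirpirfio/ → wiudeberperfio.
Rule 4 (final vowel raising): /o/ is a mid vowel in word-final position, so it raises to [u]. /wiudeberperfio/ → wiudeberperfiu.

wiudeberperfiu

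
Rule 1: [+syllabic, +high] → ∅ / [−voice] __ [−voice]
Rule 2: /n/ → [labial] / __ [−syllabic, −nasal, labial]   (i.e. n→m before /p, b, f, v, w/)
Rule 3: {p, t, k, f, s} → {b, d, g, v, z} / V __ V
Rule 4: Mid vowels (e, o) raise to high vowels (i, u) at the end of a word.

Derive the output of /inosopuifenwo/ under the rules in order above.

inozobuivemwu

Rule 1 (high vowel syncope): no segment meets the environment; /inosopuifenwo/ is unchanged.
Rule 2 (nasal place assimilation): /n/ precedes the labial consonant /w/, so it assimilates in place to [m]. /inosopuifenwo/ → inosopuifemwo.
Rule 3 (intervocalic voicing): /s/ is a voiceless obstruent between vowels /o/ and /o/, so it voices to [z]. /p/ is a voiceless obstruent between vowels /o/ and /u/, so it voices to [b]. /f/ is a voiceless obstruent between vowels /i/ and /e/, so it voices to [v]. /inosopuifemwo/ → inozobuivemwo.
Rule 4 (final vowel raising): /o/ is a mid vowel in word-final position, so it raises to [u]. /inozobuivemwo/ → inozobuivemwu.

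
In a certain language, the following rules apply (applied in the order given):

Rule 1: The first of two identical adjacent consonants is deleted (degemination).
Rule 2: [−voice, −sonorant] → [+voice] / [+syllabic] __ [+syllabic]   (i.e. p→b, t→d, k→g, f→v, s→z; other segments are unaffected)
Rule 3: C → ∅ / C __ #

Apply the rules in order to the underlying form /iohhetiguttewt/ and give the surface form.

Rule 1 (degemination): /hh/ is a geminate; the first /h/ deletes. /tt/ is a geminate; the first /t/ deletes. /iohhetiguttewt/ → iohetigutewt.
Rule 2 (intervocalic voicing): /t/ is a voiceless obstruent between vowels /e/ and /i/, so it voices to [d]. /t/ is a voiceless obstruent between vowels /u/ and /e/, so it voices to [d]. /iohetigutewt/ → iohedigudewt.
Rule 3 (final cluster simplification): /t/ is the second consonant of a word-final cluster /wt/, so it deletes. /iohedigudewt/ → iohedigudew.

iohedigudew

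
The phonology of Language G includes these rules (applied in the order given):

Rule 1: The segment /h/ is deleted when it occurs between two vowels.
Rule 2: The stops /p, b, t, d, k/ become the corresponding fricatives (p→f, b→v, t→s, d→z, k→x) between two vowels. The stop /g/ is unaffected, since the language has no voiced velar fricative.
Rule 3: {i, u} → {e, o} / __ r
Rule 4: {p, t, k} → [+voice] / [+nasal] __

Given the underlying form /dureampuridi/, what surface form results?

Rule 1 (intervocalic h-deletion): no segment meets the environment; /dureampuridi/ is unchanged.
Rule 2 (intervocalic spirantization): /d/ is a stop between vowels /i/ and /i/, so it spirantizes to the fricative [z]. /dureampuridi/ → dureampurizi.
Rule 3 (pre-rhotic lowering): /u/ is a high vowel immediately before /r/, so it lowers to [o]. /u/ is a high vowel immediately before /r/, so it lowers to [o]. /dureampurizi/ → doreamporizi.
Rule 4 (post-nasal voicing): /p/ is a voiceless stop immediately after the nasal /m/, so it voices to [b]. /doreamporizi/ → doreamborizi.

doreamborizi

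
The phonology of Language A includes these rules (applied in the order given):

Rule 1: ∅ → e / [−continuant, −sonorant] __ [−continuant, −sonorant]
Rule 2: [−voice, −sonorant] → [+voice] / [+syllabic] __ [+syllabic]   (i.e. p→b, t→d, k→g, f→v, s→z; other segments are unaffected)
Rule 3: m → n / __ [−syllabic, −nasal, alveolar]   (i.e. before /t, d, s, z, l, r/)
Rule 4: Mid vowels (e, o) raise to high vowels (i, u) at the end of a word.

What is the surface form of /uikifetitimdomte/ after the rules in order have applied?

uigivedidindonti

Rule 1 (stop-cluster e-epenthesis): no segment meets the environment; /uikifetitimdomte/ is unchanged.
Rule 2 (intervocalic voicing): /k/ is a voiceless obstruent between vowels /i/ and /i/, so it voices to [g]. /f/ is a voiceless obstruent between vowels /i/ and /e/, so it voices to [v]. /t/ is a voiceless obstruent between vowels /e/ and /i/, so it voices to [d]. /t/ is a voiceless obstruent between vowels /i/ and /i/, so it voices to [d]. /uikifetitimdomte/ → uigivedidimdomte.
Rule 3 (nasal place assimilation): /m/ precedes the alveolar consonant /d/, so it assimilates in place to [n]. /m/ precedes the alveolar consonant /t/, so it assimilates in place to [n]. /uigivedidimdomte/ → uigivedidindonte.
Rule 4 (final vowel raising): /e/ is a mid vowel in word-final position, so it raises to [i]. /uigivedidindonte/ → uigivedidindonti.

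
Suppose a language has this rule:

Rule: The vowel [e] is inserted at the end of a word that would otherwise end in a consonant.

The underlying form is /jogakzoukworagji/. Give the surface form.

jogakzoukworagji

No segment of /jogakzoukworagji/ meets the structural description of the rule, so the form surfaces unchanged.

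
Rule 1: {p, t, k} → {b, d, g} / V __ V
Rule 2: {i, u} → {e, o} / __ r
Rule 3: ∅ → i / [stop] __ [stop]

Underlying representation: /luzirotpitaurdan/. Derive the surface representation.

Rule 1 (intervocalic voicing): /t/ is a voiceless stop between vowels /i/ and /a/, so it voices to [d]. /luzirotpitaurdan/ → luzirotpidaurdan.
Rule 2 (pre-rhotic lowering): /i/ is a high vowel immediately before /r/, so it lowers to [e]. /u/ is a high vowel immediately before /r/, so it lowers to [o]. /luzirotpidaurdan/ → luzerotpidaordan.
Rule 3 (stop-cluster i-epenthesis): /t/ and /p/ form a stop–stop cluster, so [i] is inserted between them. /luzerotpidaordan/ → luzerotipidaordan.

luzerotipidaordan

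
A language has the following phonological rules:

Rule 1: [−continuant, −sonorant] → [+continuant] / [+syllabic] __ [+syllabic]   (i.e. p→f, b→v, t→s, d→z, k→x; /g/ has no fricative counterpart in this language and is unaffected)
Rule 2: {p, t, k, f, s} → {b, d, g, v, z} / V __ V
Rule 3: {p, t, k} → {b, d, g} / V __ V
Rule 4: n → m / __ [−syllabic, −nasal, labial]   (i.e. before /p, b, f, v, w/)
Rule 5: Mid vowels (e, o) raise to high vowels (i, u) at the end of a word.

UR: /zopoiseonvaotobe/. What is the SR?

zovoizeomvaozovi

Rule 1 (intervocalic spirantization): /p/ is a stop between vowels /o/ and /o/, so it spirantizes to the fricative [f]. /t/ is a stop between vowels /o/ and /o/, so it spirantizes to the fricative [s]. /b/ is a stop between vowels /o/ and /e/, so it spirantizes to the fricative [v]. /zopoiseonvaotobe/ → zofoiseonvaosove.
Rule 2 (intervocalic voicing): /f/ is a voiceless obstruent between vowels /o/ and /o/, so it voices to [v]. /s/ is a voiceless obstruent between vowels /i/ and /e/, so it voices to [z]. /s/ is a voiceless obstruent between vowels /o/ and /o/, so it voices to [z]. /zofoiseonvaosove/ → zovoizeonvaozove.
Rule 3 (intervocalic voicing): no segment meets the environment; /zovoizeonvaozove/ is unchanged.
Rule 4 (nasal place assimilation): /n/ precedes the labial consonant /v/, so it assimilates in place to [m]. /zovoizeonvaozove/ → zovoizeomvaozove.
Rule 5 (final vowel raising): /e/ is a mid vowel in word-final position, so it raises to [i]. /zovoizeomvaozove/ → zovoizeomvaozovi.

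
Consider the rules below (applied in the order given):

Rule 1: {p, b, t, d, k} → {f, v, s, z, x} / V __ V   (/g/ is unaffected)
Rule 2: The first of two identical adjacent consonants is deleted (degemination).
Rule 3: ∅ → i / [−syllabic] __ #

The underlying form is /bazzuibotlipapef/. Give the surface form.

bazuivotlifafefi

Rule 1 (intervocalic spirantization): /b/ is a stop between vowels /i/ and /o/, so it spirantizes to the fricative [v]. /p/ is a stop between vowels /i/ and /a/, so it spirantizes to the fricative [f]. /p/ is a stop between vowels /a/ and /e/, so it spirantizes to the fricative [f]. /bazzuibotlipapef/ → bazzuivotlifafef.
Rule 2 (degemination): /zz/ is a geminate; the first /z/ deletes. /bazzuivotlifafef/ → bazuivotlifafef.
Rule 3 (final i-epenthesis): the form ends in the consonant /f/, so [i] is inserted word-finally. /bazuivotlifafef/ → bazuivotlifafefi.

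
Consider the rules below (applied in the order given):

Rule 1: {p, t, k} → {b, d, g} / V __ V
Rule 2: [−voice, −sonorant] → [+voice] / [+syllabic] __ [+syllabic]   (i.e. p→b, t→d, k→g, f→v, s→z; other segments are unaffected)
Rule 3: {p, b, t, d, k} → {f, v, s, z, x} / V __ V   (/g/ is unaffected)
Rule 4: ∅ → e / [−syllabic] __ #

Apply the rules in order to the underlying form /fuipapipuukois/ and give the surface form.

Rule 1 (intervocalic voicing): /p/ is a voiceless stop between vowels /i/ and /a/, so it voices to [b]. /p/ is a voiceless stop between vowels /a/ and /i/, so it voices to [b]. /p/ is a voiceless stop between vowels /i/ and /u/, so it voices to [b]. /k/ is a voiceless stop between vowels /u/ and /o/, so it voices to [g]. /fuipapipuukois/ → fuibabibuugois.
Rule 2 (intervocalic voicing): no segment meets the environment; /fuibabibuugois/ is unchanged.
Rule 3 (intervocalic spirantization): /b/ is a stop between vowels /i/ and /a/, so it spirantizes to the fricative [v]. /b/ is a stop between vowels /a/ and /i/, so it spirantizes to the fricative [v]. /b/ is a stop between vowels /i/ and /u/, so it spirantizes to the fricative [v]. /fuibabibuugois/ → fuivavivuugois.
Rule 4 (final e-epenthesis): the form ends in the consonant /s/, so [e] is inserted word-finally. /fuivavivuugois/ → fuivavivuugoise.

fuivavivuugoise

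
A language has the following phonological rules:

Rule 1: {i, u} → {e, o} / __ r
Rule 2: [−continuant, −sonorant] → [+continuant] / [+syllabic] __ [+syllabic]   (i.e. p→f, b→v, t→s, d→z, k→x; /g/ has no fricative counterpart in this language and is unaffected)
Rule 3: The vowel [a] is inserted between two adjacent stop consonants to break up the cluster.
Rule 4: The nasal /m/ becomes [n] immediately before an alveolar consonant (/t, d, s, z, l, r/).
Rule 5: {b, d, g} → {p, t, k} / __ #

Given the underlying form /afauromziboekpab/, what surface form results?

afaoronzivoekapap

Rule 1 (pre-rhotic lowering): /u/ is a high vowel immediately before /r/, so it lowers to [o]. /afauromziboekpab/ → afaoromziboekpab.
Rule 2 (intervocalic spirantization): /b/ is a stop between vowels /i/ and /o/, so it spirantizes to the fricative [v]. /afaoromziboekpab/ → afaoromzivoekpab.
Rule 3 (stop-cluster a-epenthesis): /k/ and /p/ form a stop–stop cluster, so [a] is inserted between them. /afaoromzivoekpab/ → afaoromzivoekapab.
Rule 4 (nasal place assimilation): /m/ precedes the alveolar consonant /z/, so it assimilates in place to [n]. /afaoromzivoekapab/ → afaoronzivoekapab.
Rule 5 (final devoicing): /b/ is a voiced stop in word-final position, so it devoices to [p]. /afaoronzivoekapab/ → afaoronzivoekapap.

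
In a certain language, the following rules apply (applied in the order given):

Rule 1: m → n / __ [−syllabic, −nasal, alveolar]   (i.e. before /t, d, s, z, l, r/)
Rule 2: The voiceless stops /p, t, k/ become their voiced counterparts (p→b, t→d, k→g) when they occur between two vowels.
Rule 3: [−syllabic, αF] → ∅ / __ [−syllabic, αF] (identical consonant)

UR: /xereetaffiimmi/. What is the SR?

Rule 1 (nasal place assimilation): no segment meets the environment; /xereetaffiimmi/ is unchanged.
Rule 2 (intervocalic voicing): /t/ is a voiceless stop between vowels /e/ and /a/, so it voices to [d]. /xereetaffiimmi/ → xereedaffiimmi.
Rule 3 (degemination): /ff/ is a geminate; the first /f/ deletes. /mm/ is a geminate; the first /m/ deletes. /xereedaffiimmi/ → xereedafiimi.

xereedafiimi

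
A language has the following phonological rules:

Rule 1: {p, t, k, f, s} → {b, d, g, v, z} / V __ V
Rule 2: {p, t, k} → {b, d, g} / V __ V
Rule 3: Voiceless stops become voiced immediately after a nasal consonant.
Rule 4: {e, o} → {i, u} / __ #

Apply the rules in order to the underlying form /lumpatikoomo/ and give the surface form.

lumbadigoomu

Rule 1 (intervocalic voicing): /t/ is a voiceless obstruent between vowels /a/ and /i/, so it voices to [d]. /k/ is a voiceless obstruent between vowels /i/ and /o/, so it voices to [g]. /lumpatikoomo/ → lumpadigoomo.
Rule 2 (intervocalic voicing): no segment meets the environment; /lumpadigoomo/ is unchanged.
Rule 3 (post-nasal voicing): /p/ is a voiceless stop immediately after the nasal /m/, so it voices to [b]. /lumpadigoomo/ → lumbadigoomo.
Rule 4 (final vowel raising): /o/ is a mid vowel in word-final position, so it raises to [u]. /lumbadigoomo/ → lumbadigoomu.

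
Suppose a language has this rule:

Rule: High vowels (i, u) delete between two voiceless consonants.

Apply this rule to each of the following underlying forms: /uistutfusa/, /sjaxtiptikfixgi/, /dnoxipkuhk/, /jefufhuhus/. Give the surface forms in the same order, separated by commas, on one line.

uisttfsa, sjaxtptkfxgi, dnoxpkhk, jeffhhs

/uistutfusa/: /u/ is a high vowel flanked by voiceless consonants /t/ and /t/, so it deletes. /u/ is a high vowel flanked by voiceless consonants /f/ and /s/, so it deletes. → [uisttfsa].
/sjaxtiptikfixgi/: /i/ is a high vowel flanked by voiceless consonants /t/ and /p/, so it deletes. /i/ is a high vowel flanked by voiceless consonants /t/ and /k/, so it deletes. /i/ is a high vowel flanked by voiceless consonants /f/ and /x/, so it deletes. → [sjaxtptkfxgi].
/dnoxipkuhk/: /i/ is a high vowel flanked by voiceless consonants /x/ and /p/, so it deletes. /u/ is a high vowel flanked by voiceless consonants /k/ and /h/, so it deletes. → [dnoxpkhk].
/jefufhuhus/: /u/ is a high vowel flanked by voiceless consonants /f/ and /f/, so it deletes. /u/ is a high vowel flanked by voiceless consonants /h/ and /h/, so it deletes. /u/ is a high vowel flanked by voiceless consonants /h/ and /s/, so it deletes. → [jeffhhs].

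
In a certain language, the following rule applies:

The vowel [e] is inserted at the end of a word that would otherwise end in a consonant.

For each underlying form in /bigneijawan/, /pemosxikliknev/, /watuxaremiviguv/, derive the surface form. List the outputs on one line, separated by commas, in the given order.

bigneijawane, pemosxiklikneve, watuxaremiviguve

/bigneijawan/: the form ends in the consonant /n/, so [e] is inserted word-finally. → [bigneijawane].
/pemosxikliknev/: the form ends in the consonant /v/, so [e] is inserted word-finally. → [pemosxiklikneve].
/watuxaremiviguv/: the form ends in the consonant /v/, so [e] is inserted word-finally. → [watuxaremiviguve].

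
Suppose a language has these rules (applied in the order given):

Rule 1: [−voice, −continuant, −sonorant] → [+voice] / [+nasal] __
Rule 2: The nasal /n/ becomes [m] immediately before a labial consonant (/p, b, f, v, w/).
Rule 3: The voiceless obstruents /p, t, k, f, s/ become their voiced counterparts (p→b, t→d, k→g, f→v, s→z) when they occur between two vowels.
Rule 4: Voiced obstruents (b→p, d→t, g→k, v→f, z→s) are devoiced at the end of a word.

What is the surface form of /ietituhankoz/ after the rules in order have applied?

iediduhangos

Rule 1 (post-nasal voicing): /k/ is a voiceless stop immediately after the nasal /n/, so it voices to [g]. /ietituhankoz/ → ietituhangoz.
Rule 2 (nasal place assimilation): no segment meets the environment; /ietituhangoz/ is unchanged.
Rule 3 (intervocalic voicing): /t/ is a voiceless obstruent between vowels /e/ and /i/, so it voices to [d]. /t/ is a voiceless obstruent between vowels /i/ and /u/, so it voices to [d]. /ietituhangoz/ → iediduhangoz.
Rule 4 (final devoicing): /z/ is a voiced obstruent in word-final position, so it devoices to [s]. /iediduhangoz/ → iediduhangos.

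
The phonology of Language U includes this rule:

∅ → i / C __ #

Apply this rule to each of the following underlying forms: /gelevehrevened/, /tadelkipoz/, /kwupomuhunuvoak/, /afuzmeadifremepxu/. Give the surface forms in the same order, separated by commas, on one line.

/gelevehrevened/: the form ends in the consonant /d/, so [i] is inserted word-finally. → [gelevehrevenedi].
/tadelkipoz/: the form ends in the consonant /z/, so [i] is inserted word-finally. → [tadelkipozi].
/kwupomuhunuvoak/: the form ends in the consonant /k/, so [i] is inserted word-finally. → [kwupomuhunuvoaki].
/afuzmeadifremepxu/: the rule's environment is not met; surfaces unchanged as [afuzmeadifremepxu].

gelevehrevenedi, tadelkipozi, kwupomuhunuvoaki, afuzmeadifremepxu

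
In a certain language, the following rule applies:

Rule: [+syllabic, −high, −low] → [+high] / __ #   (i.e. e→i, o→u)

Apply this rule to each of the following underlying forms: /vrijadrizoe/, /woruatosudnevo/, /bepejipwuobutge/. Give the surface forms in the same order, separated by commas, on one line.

/vrijadrizoe/: /e/ is a mid vowel in word-final position, so it raises to [i]. → [vrijadrizoi].
/woruatosudnevo/: /o/ is a mid vowel in word-final position, so it raises to [u]. → [woruatosudnevu].
/bepejipwuobutge/: /e/ is a mid vowel in word-final position, so it raises to [i]. → [bepejipwuobutgi].

vrijadrizoi, woruatosudnevu, bepejipwuobutgi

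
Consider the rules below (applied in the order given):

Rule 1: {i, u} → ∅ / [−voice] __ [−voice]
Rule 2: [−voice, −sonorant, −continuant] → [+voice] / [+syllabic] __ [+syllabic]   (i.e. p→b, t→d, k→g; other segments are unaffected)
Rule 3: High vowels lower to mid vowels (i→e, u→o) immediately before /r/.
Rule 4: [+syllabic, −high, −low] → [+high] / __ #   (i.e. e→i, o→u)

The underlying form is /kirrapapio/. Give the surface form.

kerrababiu

Rule 1 (high vowel syncope): no segment meets the environment; /kirrapapio/ is unchanged.
Rule 2 (intervocalic voicing): /p/ is a voiceless stop between vowels /a/ and /a/, so it voices to [b]. /p/ is a voiceless stop between vowels /a/ and /i/, so it voices to [b]. /kirrapapio/ → kirrababio.
Rule 3 (pre-rhotic lowering): /i/ is a high vowel immediately before /r/, so it lowers to [e]. /kirrababio/ → kerrababio.
Rule 4 (final vowel raising): /o/ is a mid vowel in word-final position, so it raises to [u]. /kerrababio/ → kerrababiu.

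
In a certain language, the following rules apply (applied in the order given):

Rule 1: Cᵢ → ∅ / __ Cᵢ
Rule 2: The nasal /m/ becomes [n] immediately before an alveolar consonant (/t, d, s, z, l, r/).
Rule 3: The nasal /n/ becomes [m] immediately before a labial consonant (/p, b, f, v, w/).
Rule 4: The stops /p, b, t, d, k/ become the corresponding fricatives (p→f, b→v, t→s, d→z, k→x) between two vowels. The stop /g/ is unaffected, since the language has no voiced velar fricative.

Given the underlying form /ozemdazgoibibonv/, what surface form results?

Rule 1 (degemination): no segment meets the environment; /ozemdazgoibibonv/ is unchanged.
Rule 2 (nasal place assimilation): /m/ precedes the alveolar consonant /d/, so it assimilates in place to [n]. /ozemdazgoibibonv/ → ozendazgoibibonv.
Rule 3 (nasal place assimilation): /n/ precedes the labial consonant /v/, so it assimilates in place to [m]. /ozendazgoibibonv/ → ozendazgoibibomv.
Rule 4 (intervocalic spirantization): /b/ is a stop between vowels /i/ and /i/, so it spirantizes to the fricative [v]. /b/ is a stop between vowels /i/ and /o/, so it spirantizes to the fricative [v]. /ozendazgoibibomv/ → ozendazgoivivomv.

ozendazgoivivomv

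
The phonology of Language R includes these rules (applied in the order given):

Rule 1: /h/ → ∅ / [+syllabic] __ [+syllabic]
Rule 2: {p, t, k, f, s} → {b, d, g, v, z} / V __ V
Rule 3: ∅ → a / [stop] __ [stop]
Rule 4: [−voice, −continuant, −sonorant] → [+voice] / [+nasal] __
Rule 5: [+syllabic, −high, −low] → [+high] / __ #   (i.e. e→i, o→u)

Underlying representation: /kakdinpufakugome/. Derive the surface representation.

Rule 1 (intervocalic h-deletion): no segment meets the environment; /kakdinpufakugome/ is unchanged.
Rule 2 (intervocalic voicing): /f/ is a voiceless obstruent between vowels /u/ and /a/, so it voices to [v]. /k/ is a voiceless obstruent between vowels /a/ and /u/, so it voices to [g]. /kakdinpufakugome/ → kakdinpuvagugome.
Rule 3 (stop-cluster a-epenthesis): /k/ and /d/ form a stop–stop cluster, so [a] is inserted between them. /kakdinpuvagugome/ → kakadinpuvagugome.
Rule 4 (post-nasal voicing): /p/ is a voiceless stop immediately after the nasal /n/, so it voices to [b]. /kakadinpuvagugome/ → kakadinbuvagugome.
Rule 5 (final vowel raising): /e/ is a mid vowel in word-final position, so it raises to [i]. /kakadinbuvagugome/ → kakadinbuvagugomi.

kakadinbuvagugomi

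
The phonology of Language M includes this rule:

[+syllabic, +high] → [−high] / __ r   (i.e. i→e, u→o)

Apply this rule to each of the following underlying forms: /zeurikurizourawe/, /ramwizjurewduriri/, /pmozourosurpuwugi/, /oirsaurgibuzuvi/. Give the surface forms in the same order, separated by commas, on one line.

zeorikorizoorawe, ramwizjorewdoreri, pmozoorosorpuwugi, oersaorgibuzuvi

/zeurikurizourawe/: /u/ is a high vowel immediately before /r/, so it lowers to [o]. /u/ is a high vowel immediately before /r/, so it lowers to [o]. /u/ is a high vowel immediately before /r/, so it lowers to [o]. → [zeorikorizoorawe].
/ramwizjurewduriri/: /u/ is a high vowel immediately before /r/, so it lowers to [o]. /u/ is a high vowel immediately before /r/, so it lowers to [o]. /i/ is a high vowel immediately before /r/, so it lowers to [e]. → [ramwizjorewdoreri].
/pmozourosurpuwugi/: /u/ is a high vowel immediately before /r/, so it lowers to [o]. /u/ is a high vowel immediately before /r/, so it lowers to [o]. → [pmozoorosorpuwugi].
/oirsaurgibuzuvi/: /i/ is a high vowel immediately before /r/, so it lowers to [e]. /u/ is a high vowel immediately before /r/, so it lowers to [o]. → [oersaorgibuzuvi].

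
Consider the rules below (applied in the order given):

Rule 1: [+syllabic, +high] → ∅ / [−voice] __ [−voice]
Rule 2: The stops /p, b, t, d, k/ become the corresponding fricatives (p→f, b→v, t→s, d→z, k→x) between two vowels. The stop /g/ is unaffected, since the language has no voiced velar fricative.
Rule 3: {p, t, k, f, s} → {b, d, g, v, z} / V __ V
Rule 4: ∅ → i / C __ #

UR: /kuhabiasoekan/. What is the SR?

khaviazoexani

Rule 1 (high vowel syncope): /u/ is a high vowel flanked by voiceless consonants /k/ and /h/, so it deletes. /kuhabiasoekan/ → khabiasoekan.
Rule 2 (intervocalic spirantization): /b/ is a stop between vowels /a/ and /i/, so it spirantizes to the fricative [v]. /k/ is a stop between vowels /e/ and /a/, so it spirantizes to the fricative [x]. /khabiasoekan/ → khaviasoexan.
Rule 3 (intervocalic voicing): /s/ is a voiceless obstruent between vowels /a/ and /o/, so it voices to [z]. /khaviasoexan/ → khaviazoexan.
Rule 4 (final i-epenthesis): the form ends in the consonant /n/, so [i] is inserted word-finally. /khaviazoexan/ → khaviazoexani.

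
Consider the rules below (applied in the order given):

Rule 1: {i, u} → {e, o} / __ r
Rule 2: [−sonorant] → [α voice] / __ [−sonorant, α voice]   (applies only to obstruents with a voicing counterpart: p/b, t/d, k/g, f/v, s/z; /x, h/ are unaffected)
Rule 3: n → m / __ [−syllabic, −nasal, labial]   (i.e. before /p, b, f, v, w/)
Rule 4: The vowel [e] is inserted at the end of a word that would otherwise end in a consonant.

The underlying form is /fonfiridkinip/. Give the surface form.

Rule 1 (pre-rhotic lowering): /i/ is a high vowel immediately before /r/, so it lowers to [e]. /fonfiridkinip/ → fonferidkinip.
Rule 2 (regressive voicing assimilation): /d/ precedes the voiceless obstruent /k/, so it devoices to [t] by assimilation. /fonferidkinip/ → fonferitkinip.
Rule 3 (nasal place assimilation): /n/ precedes the labial consonant /f/, so it assimilates in place to [m]. /fonferitkinip/ → fomferitkinip.
Rule 4 (final e-epenthesis): the form ends in the consonant /p/, so [e] is inserted word-finally. /fomferitkinip/ → fomferitkinipe.

fomferitkinipe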